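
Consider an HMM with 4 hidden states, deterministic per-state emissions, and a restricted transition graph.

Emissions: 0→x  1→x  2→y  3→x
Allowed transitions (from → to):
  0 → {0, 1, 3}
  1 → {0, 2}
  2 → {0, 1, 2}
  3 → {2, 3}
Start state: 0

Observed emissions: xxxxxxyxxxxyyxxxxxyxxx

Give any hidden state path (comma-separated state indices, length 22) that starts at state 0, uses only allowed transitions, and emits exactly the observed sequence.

  [0] x  {0,1,3}  => 0  start
  [1] x  {0,1,3}  => 1  0->1 ok
  [2] x  {0,1,3}  => 0  1->0 ok
  [3] x  {0,1,3}  => 3  0->3 ok
  [4] x  {0,1,3}  => 3  3->3 ok
  [5] x  {0,1,3}  => 3  3->3 ok
  [6] y  {2}  => 2  3->2 ok
  [7] x  {0,1,3}  => 0  2->0 ok
  [8] x  {0,1,3}  => 3  0->3 ok
  [9] x  {0,1,3}  => 3  3->3 ok
  [10] x  {0,1,3}  => 3  3->3 ok
  [11] y  {2}  => 2  3->2 ok
  [12] y  {2}  => 2  2->2 ok
  [13] x  {0,1,3}  => 0  2->0 ok
  [14] x  {0,1,3}  => 0  0->0 ok
  [15] x  {0,1,3}  => 0  0->0 ok
  [16] x  {0,1,3}  => 0  0->0 ok
  [17] x  {0,1,3}  => 1  0->1 ok
  [18] y  {2}  => 2  1->2 ok
  [19] x  {0,1,3}  => 0  2->0 ok
  [20] x  {0,1,3}  => 3  0->3 ok
  [21] x  {0,1,3}  => 3  3->3 ok

0,1,0,3,3,3,2,0,3,3,3,2,2,0,0,0,0,1,2,0,3,3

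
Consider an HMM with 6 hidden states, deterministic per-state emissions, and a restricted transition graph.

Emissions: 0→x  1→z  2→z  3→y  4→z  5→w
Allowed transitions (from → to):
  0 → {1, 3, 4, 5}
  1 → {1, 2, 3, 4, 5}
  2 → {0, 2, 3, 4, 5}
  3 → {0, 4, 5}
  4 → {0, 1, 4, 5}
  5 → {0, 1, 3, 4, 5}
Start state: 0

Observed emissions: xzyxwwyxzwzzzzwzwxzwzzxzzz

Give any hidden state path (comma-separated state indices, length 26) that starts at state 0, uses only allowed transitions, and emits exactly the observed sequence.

0,1,3,0,5,5,3,0,1,5,1,1,4,1,5,4,5,0,4,5,4,4,0,4,1,4

  [0] x  {0}  => 0  start
  [1] z  {1,2,4}  => 1  0->1 ok
  [2] y  {3}  => 3  1->3 ok
  [3] x  {0}  => 0  3->0 ok
  [4] w  {5}  => 5  0->5 ok
  [5] w  {5}  => 5  5->5 ok
  [6] y  {3}  => 3  5->3 ok
  [7] x  {0}  => 0  3->0 ok
  [8] z  {1,2,4}  => 1  0->1 ok
  [9] w  {5}  => 5  1->5 ok
  [10] z  {1,2,4}  => 1  5->1 ok
  [11] z  {1,2,4}  => 1  1->1 ok
  [12] z  {1,2,4}  => 4  1->4 ok
  [13] z  {1,2,4}  => 1  4->1 ok
  [14] w  {5}  => 5  1->5 ok
  [15] z  {1,2,4}  => 4  5->4 ok
  [16] w  {5}  => 5  4->5 ok
  [17] x  {0}  => 0  5->0 ok
  [18] z  {1,2,4}  => 4  0->4 ok
  [19] w  {5}  => 5  4->5 ok
  [20] z  {1,2,4}  => 4  5->4 ok
  [21] z  {1,2,4}  => 4  4->4 ok
  [22] x  {0}  => 0  4->0 ok
  [23] z  {1,2,4}  => 4  0->4 ok
  [24] z  {1,2,4}  => 1  4->1 ok
  [25] z  {1,2,4}  => 4  1->4 ok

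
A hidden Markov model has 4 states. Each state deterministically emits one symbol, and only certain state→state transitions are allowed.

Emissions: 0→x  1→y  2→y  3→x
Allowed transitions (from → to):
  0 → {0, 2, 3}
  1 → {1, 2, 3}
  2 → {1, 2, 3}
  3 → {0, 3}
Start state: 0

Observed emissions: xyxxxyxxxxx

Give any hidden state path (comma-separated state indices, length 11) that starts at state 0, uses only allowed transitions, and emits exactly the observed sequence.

0,2,3,3,0,2,3,3,0,0,3

  t0 'x' -> {0,3}, take 0 (start)
  t1 'y' -> {1,2}, take 2 (0->2 ok)
  t2 'x' -> {0,3}, take 3 (2->3 ok)
  t3 'x' -> {0,3}, take 3 (3->3 ok)
  t4 'x' -> {0,3}, take 0 (3->0 ok)
  t5 'y' -> {1,2}, take 2 (0->2 ok)
  t6 'x' -> {0,3}, take 3 (2->3 ok)
  t7 'x' -> {0,3}, take 3 (3->3 ok)
  t8 'x' -> {0,3}, take 0 (3->0 ok)
  t9 'x' -> {0,3}, take 0 (0->0 ok)
  t10 'x' -> {0,3}, take 3 (0->3 ok)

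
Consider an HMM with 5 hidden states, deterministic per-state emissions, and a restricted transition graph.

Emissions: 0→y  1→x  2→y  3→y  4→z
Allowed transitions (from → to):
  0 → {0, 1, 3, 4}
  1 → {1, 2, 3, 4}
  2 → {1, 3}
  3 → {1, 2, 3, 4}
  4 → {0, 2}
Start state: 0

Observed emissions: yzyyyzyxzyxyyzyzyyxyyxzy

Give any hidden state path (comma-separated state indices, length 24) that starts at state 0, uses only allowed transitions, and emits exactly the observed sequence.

  pos 0: y in {0,2,3}, choose 0; start
  pos 1: z in {4}, choose 4; 0->4 ok
  pos 2: y in {0,2,3}, choose 0; 4->0 ok
  pos 3: y in {0,2,3}, choose 0; 0->0 ok
  pos 4: y in {0,2,3}, choose 3; 0->3 ok
  pos 5: z in {4}, choose 4; 3->4 ok
  pos 6: y in {0,2,3}, choose 2; 4->2 ok
  pos 7: x in {1}, choose 1; 2->1 ok
  pos 8: z in {4}, choose 4; 1->4 ok
  pos 9: y in {0,2,3}, choose 2; 4->2 ok
  pos 10: x in {1}, choose 1; 2->1 ok
  pos 11: y in {0,2,3}, choose 2; 1->2 ok
  pos 12: y in {0,2,3}, choose 3; 2->3 ok
  pos 13: z in {4}, choose 4; 3->4 ok
  pos 14: y in {0,2,3}, choose 0; 4->0 ok
  pos 15: z in {4}, choose 4; 0->4 ok
  pos 16: y in {0,2,3}, choose 2; 4->2 ok
  pos 17: y in {0,2,3}, choose 3; 2->3 ok
  pos 18: x in {1}, choose 1; 3->1 ok
  pos 19: y in {0,2,3}, choose 2; 1->2 ok
  pos 20: y in {0,2,3}, choose 3; 2->3 ok
  pos 21: x in {1}, choose 1; 3->1 ok
  pos 22: z in {4}, choose 4; 1->4 ok
  pos 23: y in {0,2,3}, choose 2; 4->2 ok

0,4,0,0,3,4,2,1,4,2,1,2,3,4,0,4,2,3,1,2,3,1,4,2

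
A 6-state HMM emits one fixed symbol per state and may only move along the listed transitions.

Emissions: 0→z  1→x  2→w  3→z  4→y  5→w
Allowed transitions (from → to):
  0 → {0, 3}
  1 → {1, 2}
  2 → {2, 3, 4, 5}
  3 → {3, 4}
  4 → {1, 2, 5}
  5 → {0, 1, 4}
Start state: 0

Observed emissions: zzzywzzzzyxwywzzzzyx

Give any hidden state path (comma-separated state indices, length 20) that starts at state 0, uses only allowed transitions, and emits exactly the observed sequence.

0,0,3,4,5,0,3,3,3,4,1,2,4,5,0,3,3,3,4,1

  0: obs=z cand={0,3} pick 0 [start]
  1: obs=z cand={0,3} pick 0 [0->0 ok]
  2: obs=z cand={0,3} pick 3 [0->3 ok]
  3: obs=y cand={4} pick 4 [3->4 ok]
  4: obs=w cand={2,5} pick 5 [4->5 ok]
  5: obs=z cand={0,3} pick 0 [5->0 ok]
  6: obs=z cand={0,3} pick 3 [0->3 ok]
  7: obs=z cand={0,3} pick 3 [3->3 ok]
  8: obs=z cand={0,3} pick 3 [3->3 ok]
  9: obs=y cand={4} pick 4 [3->4 ok]
  10: obs=x cand={1} pick 1 [4->1 ok]
  11: obs=w cand={2,5} pick 2 [1->2 ok]
  12: obs=y cand={4} pick 4 [2->4 ok]
  13: obs=w cand={2,5} pick 5 [4->5 ok]
  14: obs=z cand={0,3} pick 0 [5->0 ok]
  15: obs=z cand={0,3} pick 3 [0->3 ok]
  16: obs=z cand={0,3} pick 3 [3->3 ok]
  17: obs=z cand={0,3} pick 3 [3->3 ok]
  18: obs=y cand={4} pick 4 [3->4 ok]
  19: obs=x cand={1} pick 1 [4->1 ok]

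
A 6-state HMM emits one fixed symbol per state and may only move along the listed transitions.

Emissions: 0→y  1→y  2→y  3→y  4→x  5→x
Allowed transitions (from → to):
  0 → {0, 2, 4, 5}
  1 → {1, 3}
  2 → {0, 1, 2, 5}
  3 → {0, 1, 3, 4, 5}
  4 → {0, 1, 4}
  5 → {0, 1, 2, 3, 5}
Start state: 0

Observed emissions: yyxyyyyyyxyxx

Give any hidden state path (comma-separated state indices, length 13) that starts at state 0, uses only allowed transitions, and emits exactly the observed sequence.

  pos 0: y in {0,1,2,3}, choose 0; start
  pos 1: y in {0,1,2,3}, choose 0; 0->0 ok
  pos 2: x in {4,5}, choose 5; 0->5 ok
  pos 3: y in {0,1,2,3}, choose 1; 5->1 ok
  pos 4: y in {0,1,2,3}, choose 1; 1->1 ok
  pos 5: y in {0,1,2,3}, choose 1; 1->1 ok
  pos 6: y in {0,1,2,3}, choose 1; 1->1 ok
  pos 7: y in {0,1,2,3}, choose 3; 1->3 ok
  pos 8: y in {0,1,2,3}, choose 3; 3->3 ok
  pos 9: x in {4,5}, choose 4; 3->4 ok
  pos 10: y in {0,1,2,3}, choose 0; 4->0 ok
  pos 11: x in {4,5}, choose 4; 0->4 ok
  pos 12: x in {4,5}, choose 4; 4->4 ok

0,0,5,1,1,1,1,3,3,4,0,4,4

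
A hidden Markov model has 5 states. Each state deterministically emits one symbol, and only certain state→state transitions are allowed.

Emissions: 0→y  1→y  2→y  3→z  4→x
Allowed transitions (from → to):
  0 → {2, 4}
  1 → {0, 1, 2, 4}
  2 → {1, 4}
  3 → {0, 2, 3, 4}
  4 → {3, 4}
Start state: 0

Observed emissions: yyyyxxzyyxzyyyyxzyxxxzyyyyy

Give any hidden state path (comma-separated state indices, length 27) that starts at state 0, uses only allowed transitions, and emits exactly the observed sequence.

  pos 0: y in {0,1,2}, choose 0; start
  pos 1: y in {0,1,2}, choose 2; 0->2 ok
  pos 2: y in {0,1,2}, choose 1; 2->1 ok
  pos 3: y in {0,1,2}, choose 2; 1->2 ok
  pos 4: x in {4}, choose 4; 2->4 ok
  pos 5: x in {4}, choose 4; 4->4 ok
  pos 6: z in {3}, choose 3; 4->3 ok
  pos 7: y in {0,1,2}, choose 0; 3->0 ok
  pos 8: y in {0,1,2}, choose 2; 0->2 ok
  pos 9: x in {4}, choose 4; 2->4 ok
  pos 10: z in {3}, choose 3; 4->3 ok
  pos 11: y in {0,1,2}, choose 2; 3->2 ok
  pos 12: y in {0,1,2}, choose 1; 2->1 ok
  pos 13: y in {0,1,2}, choose 0; 1->0 ok
  pos 14: y in {0,1,2}, choose 2; 0->2 ok
  pos 15: x in {4}, choose 4; 2->4 ok
  pos 16: z in {3}, choose 3; 4->3 ok
  pos 17: y in {0,1,2}, choose 2; 3->2 ok
  pos 18: x in {4}, choose 4; 2->4 ok
  pos 19: x in {4}, choose 4; 4->4 ok
  pos 20: x in {4}, choose 4; 4->4 ok
  pos 21: z in {3}, choose 3; 4->3 ok
  pos 22: y in {0,1,2}, choose 2; 3->2 ok
  pos 23: y in {0,1,2}, choose 1; 2->1 ok
  pos 24: y in {0,1,2}, choose 1; 1->1 ok
  pos 25: y in {0,1,2}, choose 1; 1->1 ok
  pos 26: y in {0,1,2}, choose 2; 1->2 ok

0,2,1,2,4,4,3,0,2,4,3,2,1,0,2,4,3,2,4,4,4,3,2,1,1,1,2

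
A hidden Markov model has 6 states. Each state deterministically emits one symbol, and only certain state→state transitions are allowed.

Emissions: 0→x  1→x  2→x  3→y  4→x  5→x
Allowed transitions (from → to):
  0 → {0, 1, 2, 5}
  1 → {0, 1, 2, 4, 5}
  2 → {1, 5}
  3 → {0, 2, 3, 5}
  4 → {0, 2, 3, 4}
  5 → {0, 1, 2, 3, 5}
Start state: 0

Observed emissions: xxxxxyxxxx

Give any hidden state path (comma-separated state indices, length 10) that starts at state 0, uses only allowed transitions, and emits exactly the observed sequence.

  pos 0: x in {0,1,2,4,5}, choose 0; start
  pos 1: x in {0,1,2,4,5}, choose 0; 0->0 ok
  pos 2: x in {0,1,2,4,5}, choose 2; 0->2 ok
  pos 3: x in {0,1,2,4,5}, choose 1; 2->1 ok
  pos 4: x in {0,1,2,4,5}, choose 5; 1->5 ok
  pos 5: y in {3}, choose 3; 5->3 ok
  pos 6: x in {0,1,2,4,5}, choose 0; 3->0 ok
  pos 7: x in {0,1,2,4,5}, choose 0; 0->0 ok
  pos 8: x in {0,1,2,4,5}, choose 1; 0->1 ok
  pos 9: x in {0,1,2,4,5}, choose 5; 1->5 ok

0,0,2,1,5,3,0,0,1,5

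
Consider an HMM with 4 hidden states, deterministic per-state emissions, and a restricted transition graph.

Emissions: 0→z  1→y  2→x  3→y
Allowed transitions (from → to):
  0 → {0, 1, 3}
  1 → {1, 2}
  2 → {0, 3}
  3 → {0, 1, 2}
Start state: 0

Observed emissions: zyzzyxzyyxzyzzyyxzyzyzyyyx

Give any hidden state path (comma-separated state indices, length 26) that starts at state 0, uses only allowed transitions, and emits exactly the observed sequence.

0,3,0,0,3,2,0,3,1,2,0,3,0,0,1,1,2,0,3,0,3,0,3,1,1,2

  0: obs=z cand={0} pick 0 [start]
  1: obs=y cand={1,3} pick 3 [0->3 ok]
  2: obs=z cand={0} pick 0 [3->0 ok]
  3: obs=z cand={0} pick 0 [0->0 ok]
  4: obs=y cand={1,3} pick 3 [0->3 ok]
  5: obs=x cand={2} pick 2 [3->2 ok]
  6: obs=z cand={0} pick 0 [2->0 ok]
  7: obs=y cand={1,3} pick 3 [0->3 ok]
  8: obs=y cand={1,3} pick 1 [3->1 ok]
  9: obs=x cand={2} pick 2 [1->2 ok]
  10: obs=z cand={0} pick 0 [2->0 ok]
  11: obs=y cand={1,3} pick 3 [0->3 ok]
  12: obs=z cand={0} pick 0 [3->0 ok]
  13: obs=z cand={0} pick 0 [0->0 ok]
  14: obs=y cand={1,3} pick 1 [0->1 ok]
  15: obs=y cand={1,3} pick 1 [1->1 ok]
  16: obs=x cand={2} pick 2 [1->2 ok]
  17: obs=z cand={0} pick 0 [2->0 ok]
  18: obs=y cand={1,3} pick 3 [0->3 ok]
  19: obs=z cand={0} pick 0 [3->0 ok]
  20: obs=y cand={1,3} pick 3 [0->3 ok]
  21: obs=z cand={0} pick 0 [3->0 ok]
  22: obs=y cand={1,3} pick 3 [0->3 ok]
  23: obs=y cand={1,3} pick 1 [3->1 ok]
  24: obs=y cand={1,3} pick 1 [1->1 ok]
  25: obs=x cand={2} pick 2 [1->2 ok]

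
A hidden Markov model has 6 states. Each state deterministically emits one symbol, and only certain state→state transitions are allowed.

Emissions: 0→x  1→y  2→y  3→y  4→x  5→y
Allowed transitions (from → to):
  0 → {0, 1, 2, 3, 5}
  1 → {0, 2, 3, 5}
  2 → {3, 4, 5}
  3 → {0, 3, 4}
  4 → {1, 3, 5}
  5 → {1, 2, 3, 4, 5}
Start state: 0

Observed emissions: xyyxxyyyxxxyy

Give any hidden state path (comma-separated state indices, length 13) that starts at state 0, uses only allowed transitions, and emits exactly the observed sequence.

0,5,3,0,0,5,2,3,0,0,0,2,5

  [0] x  {0,4}  => 0  start
  [1] y  {1,2,3,5}  => 5  0->5 ok
  [2] y  {1,2,3,5}  => 3  5->3 ok
  [3] x  {0,4}  => 0  3->0 ok
  [4] x  {0,4}  => 0  0->0 ok
  [5] y  {1,2,3,5}  => 5  0->5 ok
  [6] y  {1,2,3,5}  => 2  5->2 ok
  [7] y  {1,2,3,5}  => 3  2->3 ok
  [8] x  {0,4}  => 0  3->0 ok
  [9] x  {0,4}  => 0  0->0 ok
  [10] x  {0,4}  => 0  0->0 ok
  [11] y  {1,2,3,5}  => 2  0->2 ok
  [12] y  {1,2,3,5}  => 5  2->5 ok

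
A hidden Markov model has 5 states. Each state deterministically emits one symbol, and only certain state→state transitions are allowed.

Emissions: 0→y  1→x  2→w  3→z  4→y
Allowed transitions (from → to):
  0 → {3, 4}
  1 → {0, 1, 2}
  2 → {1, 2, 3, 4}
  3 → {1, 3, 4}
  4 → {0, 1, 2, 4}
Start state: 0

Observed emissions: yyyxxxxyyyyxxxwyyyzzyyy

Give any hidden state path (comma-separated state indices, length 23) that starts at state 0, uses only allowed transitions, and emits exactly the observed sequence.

0,4,4,1,1,1,1,0,4,4,4,1,1,1,2,4,4,0,3,3,4,4,4

  pos 0: y in {0,4}, choose 0; start
  pos 1: y in {0,4}, choose 4; 0->4 ok
  pos 2: y in {0,4}, choose 4; 4->4 ok
  pos 3: x in {1}, choose 1; 4->1 ok
  pos 4: x in {1}, choose 1; 1->1 ok
  pos 5: x in {1}, choose 1; 1->1 ok
  pos 6: x in {1}, choose 1; 1->1 ok
  pos 7: y in {0,4}, choose 0; 1->0 ok
  pos 8: y in {0,4}, choose 4; 0->4 ok
  pos 9: y in {0,4}, choose 4; 4->4 ok
  pos 10: y in {0,4}, choose 4; 4->4 ok
  pos 11: x in {1}, choose 1; 4->1 ok
  pos 12: x in {1}, choose 1; 1->1 ok
  pos 13: x in {1}, choose 1; 1->1 ok
  pos 14: w in {2}, choose 2; 1->2 ok
  pos 15: y in {0,4}, choose 4; 2->4 ok
  pos 16: y in {0,4}, choose 4; 4->4 ok
  pos 17: y in {0,4}, choose 0; 4->0 ok
  pos 18: z in {3}, choose 3; 0->3 ok
  pos 19: z in {3}, choose 3; 3->3 ok
  pos 20: y in {0,4}, choose 4; 3->4 ok
  pos 21: y in {0,4}, choose 4; 4->4 ok
  pos 22: y in {0,4}, choose 4; 4->4 ok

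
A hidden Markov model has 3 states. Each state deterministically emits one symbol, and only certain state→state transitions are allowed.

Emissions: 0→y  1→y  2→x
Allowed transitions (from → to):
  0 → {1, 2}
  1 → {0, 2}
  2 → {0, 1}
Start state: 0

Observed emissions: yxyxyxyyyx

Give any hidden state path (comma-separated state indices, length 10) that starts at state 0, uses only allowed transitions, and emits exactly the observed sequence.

  [0] y  {0,1}  => 0  start
  [1] x  {2}  => 2  0->2 ok
  [2] y  {0,1}  => 1  2->1 ok
  [3] x  {2}  => 2  1->2 ok
  [4] y  {0,1}  => 0  2->0 ok
  [5] x  {2}  => 2  0->2 ok
  [6] y  {0,1}  => 1  2->1 ok
  [7] y  {0,1}  => 0  1->0 ok
  [8] y  {0,1}  => 1  0->1 ok
  [9] x  {2}  => 2  1->2 ok

0,2,1,2,0,2,1,0,1,2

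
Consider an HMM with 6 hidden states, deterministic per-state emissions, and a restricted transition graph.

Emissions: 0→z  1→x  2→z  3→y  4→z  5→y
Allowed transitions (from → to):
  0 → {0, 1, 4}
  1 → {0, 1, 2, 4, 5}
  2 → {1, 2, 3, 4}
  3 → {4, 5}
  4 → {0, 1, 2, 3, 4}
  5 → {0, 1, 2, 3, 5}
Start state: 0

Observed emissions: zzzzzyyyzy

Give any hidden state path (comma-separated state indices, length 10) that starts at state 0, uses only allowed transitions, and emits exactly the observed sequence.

0,4,0,4,2,3,5,3,4,3

  0: obs=z cand={0,2,4} pick 0 [start]
  1: obs=z cand={0,2,4} pick 4 [0->4 ok]
  2: obs=z cand={0,2,4} pick 0 [4->0 ok]
  3: obs=z cand={0,2,4} pick 4 [0->4 ok]
  4: obs=z cand={0,2,4} pick 2 [4->2 ok]
  5: obs=y cand={3,5} pick 3 [2->3 ok]
  6: obs=y cand={3,5} pick 5 [3->5 ok]
  7: obs=y cand={3,5} pick 3 [5->3 ok]
  8: obs=z cand={0,2,4} pick 4 [3->4 ok]
  9: obs=y cand={3,5} pick 3 [4->3 ok]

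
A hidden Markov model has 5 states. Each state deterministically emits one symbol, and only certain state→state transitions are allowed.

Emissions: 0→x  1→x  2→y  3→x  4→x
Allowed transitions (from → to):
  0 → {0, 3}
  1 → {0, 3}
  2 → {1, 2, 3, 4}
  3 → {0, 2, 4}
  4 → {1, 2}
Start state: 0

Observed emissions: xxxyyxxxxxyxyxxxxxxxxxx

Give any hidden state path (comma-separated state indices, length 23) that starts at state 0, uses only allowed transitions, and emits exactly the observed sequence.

  [0] x  {0,1,3,4}  => 0  start
  [1] x  {0,1,3,4}  => 0  0->0 ok
  [2] x  {0,1,3,4}  => 3  0->3 ok
  [3] y  {2}  => 2  3->2 ok
  [4] y  {2}  => 2  2->2 ok
  [5] x  {0,1,3,4}  => 3  2->3 ok
  [6] x  {0,1,3,4}  => 0  3->0 ok
  [7] x  {0,1,3,4}  => 0  0->0 ok
  [8] x  {0,1,3,4}  => 3  0->3 ok
  [9] x  {0,1,3,4}  => 4  3->4 ok
  [10] y  {2}  => 2  4->2 ok
  [11] x  {0,1,3,4}  => 4  2->4 ok
  [12] y  {2}  => 2  4->2 ok
  [13] x  {0,1,3,4}  => 3  2->3 ok
  [14] x  {0,1,3,4}  => 0  3->0 ok
  [15] x  {0,1,3,4}  => 3  0->3 ok
  [16] x  {0,1,3,4}  => 4  3->4 ok
  [17] x  {0,1,3,4}  => 1  4->1 ok
  [18] x  {0,1,3,4}  => 0  1->0 ok
  [19] x  {0,1,3,4}  => 0  0->0 ok
  [20] x  {0,1,3,4}  => 0  0->0 ok
  [21] x  {0,1,3,4}  => 3  0->3 ok
  [22] x  {0,1,3,4}  => 4  3->4 ok

0,0,3,2,2,3,0,0,3,4,2,4,2,3,0,3,4,1,0,0,0,3,4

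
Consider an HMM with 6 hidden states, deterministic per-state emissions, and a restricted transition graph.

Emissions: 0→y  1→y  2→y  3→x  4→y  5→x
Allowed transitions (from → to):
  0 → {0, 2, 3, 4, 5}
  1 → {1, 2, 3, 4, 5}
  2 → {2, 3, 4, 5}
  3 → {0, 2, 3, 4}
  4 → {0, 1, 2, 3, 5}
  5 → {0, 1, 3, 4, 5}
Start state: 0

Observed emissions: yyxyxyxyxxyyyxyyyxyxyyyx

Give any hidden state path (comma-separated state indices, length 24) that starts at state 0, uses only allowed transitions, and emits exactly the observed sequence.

0,2,5,4,3,4,3,0,5,3,0,2,2,5,1,1,1,3,2,5,4,1,4,3

  [0] y  {0,1,2,4}  => 0  start
  [1] y  {0,1,2,4}  => 2  0->2 ok
  [2] x  {3,5}  => 5  2->5 ok
  [3] y  {0,1,2,4}  => 4  5->4 ok
  [4] x  {3,5}  => 3  4->3 ok
  [5] y  {0,1,2,4}  => 4  3->4 ok
  [6] x  {3,5}  => 3  4->3 ok
  [7] y  {0,1,2,4}  => 0  3->0 ok
  [8] x  {3,5}  => 5  0->5 ok
  [9] x  {3,5}  => 3  5->3 ok
  [10] y  {0,1,2,4}  => 0  3->0 ok
  [11] y  {0,1,2,4}  => 2  0->2 ok
  [12] y  {0,1,2,4}  => 2  2->2 ok
  [13] x  {3,5}  => 5  2->5 ok
  [14] y  {0,1,2,4}  => 1  5->1 ok
  [15] y  {0,1,2,4}  => 1  1->1 ok
  [16] y  {0,1,2,4}  => 1  1->1 ok
  [17] x  {3,5}  => 3  1->3 ok
  [18] y  {0,1,2,4}  => 2  3->2 ok
  [19] x  {3,5}  => 5  2->5 ok
  [20] y  {0,1,2,4}  => 4  5->4 ok
  [21] y  {0,1,2,4}  => 1  4->1 ok
  [22] y  {0,1,2,4}  => 4  1->4 ok
  [23] x  {3,5}  => 3  4->3 ok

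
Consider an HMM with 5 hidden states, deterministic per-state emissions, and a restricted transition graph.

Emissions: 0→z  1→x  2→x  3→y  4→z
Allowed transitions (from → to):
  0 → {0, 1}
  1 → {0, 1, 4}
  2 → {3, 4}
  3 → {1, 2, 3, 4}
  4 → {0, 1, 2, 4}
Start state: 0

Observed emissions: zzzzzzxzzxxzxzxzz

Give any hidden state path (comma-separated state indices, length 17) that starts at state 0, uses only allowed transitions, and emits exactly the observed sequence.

  0: obs=z cand={0,4} pick 0 [start]
  1: obs=z cand={0,4} pick 0 [0->0 ok]
  2: obs=z cand={0,4} pick 0 [0->0 ok]
  3: obs=z cand={0,4} pick 0 [0->0 ok]
  4: obs=z cand={0,4} pick 0 [0->0 ok]
  5: obs=z cand={0,4} pick 0 [0->0 ok]
  6: obs=x cand={1,2} pick 1 [0->1 ok]
  7: obs=z cand={0,4} pick 0 [1->0 ok]
  8: obs=z cand={0,4} pick 0 [0->0 ok]
  9: obs=x cand={1,2} pick 1 [0->1 ok]
  10: obs=x cand={1,2} pick 1 [1->1 ok]
  11: obs=z cand={0,4} pick 4 [1->4 ok]
  12: obs=x cand={1,2} pick 2 [4->2 ok]
  13: obs=z cand={0,4} pick 4 [2->4 ok]
  14: obs=x cand={1,2} pick 2 [4->2 ok]
  15: obs=z cand={0,4} pick 4 [2->4 ok]
  16: obs=z cand={0,4} pick 4 [4->4 ok]

0,0,0,0,0,0,1,0,0,1,1,4,2,4,2,4,4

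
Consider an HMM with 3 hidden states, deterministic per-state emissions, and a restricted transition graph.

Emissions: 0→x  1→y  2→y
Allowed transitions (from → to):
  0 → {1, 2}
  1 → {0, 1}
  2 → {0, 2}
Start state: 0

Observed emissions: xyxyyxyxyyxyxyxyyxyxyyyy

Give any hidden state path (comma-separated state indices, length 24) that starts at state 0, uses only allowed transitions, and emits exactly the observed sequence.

0,2,0,2,2,0,2,0,1,1,0,2,0,2,0,2,2,0,1,0,2,2,2,2

  pos 0: x in {0}, choose 0; start
  pos 1: y in {1,2}, choose 2; 0->2 ok
  pos 2: x in {0}, choose 0; 2->0 ok
  pos 3: y in {1,2}, choose 2; 0->2 ok
  pos 4: y in {1,2}, choose 2; 2->2 ok
  pos 5: x in {0}, choose 0; 2->0 ok
  pos 6: y in {1,2}, choose 2; 0->2 ok
  pos 7: x in {0}, choose 0; 2->0 ok
  pos 8: y in {1,2}, choose 1; 0->1 ok
  pos 9: y in {1,2}, choose 1; 1->1 ok
  pos 10: x in {0}, choose 0; 1->0 ok
  pos 11: y in {1,2}, choose 2; 0->2 ok
  pos 12: x in {0}, choose 0; 2->0 ok
  pos 13: y in {1,2}, choose 2; 0->2 ok
  pos 14: x in {0}, choose 0; 2->0 ok
  pos 15: y in {1,2}, choose 2; 0->2 ok
  pos 16: y in {1,2}, choose 2; 2->2 ok
  pos 17: x in {0}, choose 0; 2->0 ok
  pos 18: y in {1,2}, choose 1; 0->1 ok
  pos 19: x in {0}, choose 0; 1->0 ok
  pos 20: y in {1,2}, choose 2; 0->2 ok
  pos 21: y in {1,2}, choose 2; 2->2 ok
  pos 22: y in {1,2}, choose 2; 2->2 ok
  pos 23: y in {1,2}, choose 2; 2->2 ok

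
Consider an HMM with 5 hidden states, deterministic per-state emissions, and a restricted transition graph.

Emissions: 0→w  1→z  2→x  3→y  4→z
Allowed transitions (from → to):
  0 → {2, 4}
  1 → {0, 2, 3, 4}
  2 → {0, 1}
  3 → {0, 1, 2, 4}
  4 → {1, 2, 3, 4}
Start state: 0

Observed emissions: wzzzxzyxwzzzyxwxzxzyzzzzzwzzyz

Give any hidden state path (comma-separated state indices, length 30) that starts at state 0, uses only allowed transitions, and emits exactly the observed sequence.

  pos 0: w in {0}, choose 0; start
  pos 1: z in {1,4}, choose 4; 0->4 ok
  pos 2: z in {1,4}, choose 1; 4->1 ok
  pos 3: z in {1,4}, choose 4; 1->4 ok
  pos 4: x in {2}, choose 2; 4->2 ok
  pos 5: z in {1,4}, choose 1; 2->1 ok
  pos 6: y in {3}, choose 3; 1->3 ok
  pos 7: x in {2}, choose 2; 3->2 ok
  pos 8: w in {0}, choose 0; 2->0 ok
  pos 9: z in {1,4}, choose 4; 0->4 ok
  pos 10: z in {1,4}, choose 4; 4->4 ok
  pos 11: z in {1,4}, choose 1; 4->1 ok
  pos 12: y in {3}, choose 3; 1->3 ok
  pos 13: x in {2}, choose 2; 3->2 ok
  pos 14: w in {0}, choose 0; 2->0 ok
  pos 15: x in {2}, choose 2; 0->2 ok
  pos 16: z in {1,4}, choose 1; 2->1 ok
  pos 17: x in {2}, choose 2; 1->2 ok
  pos 18: z in {1,4}, choose 1; 2->1 ok
  pos 19: y in {3}, choose 3; 1->3 ok
  pos 20: z in {1,4}, choose 4; 3->4 ok
  pos 21: z in {1,4}, choose 4; 4->4 ok
  pos 22: z in {1,4}, choose 4; 4->4 ok
  pos 23: z in {1,4}, choose 4; 4->4 ok
  pos 24: z in {1,4}, choose 1; 4->1 ok
  pos 25: w in {0}, choose 0; 1->0 ok
  pos 26: z in {1,4}, choose 4; 0->4 ok
  pos 27: z in {1,4}, choose 4; 4->4 ok
  pos 28: y in {3}, choose 3; 4->3 ok
  pos 29: z in {1,4}, choose 1; 3->1 ok

0,4,1,4,2,1,3,2,0,4,4,1,3,2,0,2,1,2,1,3,4,4,4,4,1,0,4,4,3,1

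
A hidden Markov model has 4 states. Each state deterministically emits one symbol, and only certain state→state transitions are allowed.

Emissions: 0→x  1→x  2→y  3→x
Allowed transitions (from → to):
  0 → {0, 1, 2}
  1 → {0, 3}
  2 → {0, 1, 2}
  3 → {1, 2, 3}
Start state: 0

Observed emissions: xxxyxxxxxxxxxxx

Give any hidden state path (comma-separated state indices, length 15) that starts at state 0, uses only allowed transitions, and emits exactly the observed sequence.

0,0,0,2,0,1,3,1,3,3,3,3,3,3,1

  [0] x  {0,1,3}  => 0  start
  [1] x  {0,1,3}  => 0  0->0 ok
  [2] x  {0,1,3}  => 0  0->0 ok
  [3] y  {2}  => 2  0->2 ok
  [4] x  {0,1,3}  => 0  2->0 ok
  [5] x  {0,1,3}  => 1  0->1 ok
  [6] x  {0,1,3}  => 3  1->3 ok
  [7] x  {0,1,3}  => 1  3->1 ok
  [8] x  {0,1,3}  => 3  1->3 ok
  [9] x  {0,1,3}  => 3  3->3 ok
  [10] x  {0,1,3}  => 3  3->3 ok
  [11] x  {0,1,3}  => 3  3->3 ok
  [12] x  {0,1,3}  => 3  3->3 ok
  [13] x  {0,1,3}  => 3  3->3 ok
  [14] x  {0,1,3}  => 1  3->1 ok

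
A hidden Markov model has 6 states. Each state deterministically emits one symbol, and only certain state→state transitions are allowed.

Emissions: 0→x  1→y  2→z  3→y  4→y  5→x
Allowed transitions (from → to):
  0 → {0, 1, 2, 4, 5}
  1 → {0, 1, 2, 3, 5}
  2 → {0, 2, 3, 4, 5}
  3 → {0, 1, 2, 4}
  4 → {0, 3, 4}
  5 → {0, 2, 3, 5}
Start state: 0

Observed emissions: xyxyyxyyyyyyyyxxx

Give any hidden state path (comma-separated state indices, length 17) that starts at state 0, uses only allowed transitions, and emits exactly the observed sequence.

  t0 'x' -> {0,5}, take 0 (start)
  t1 'y' -> {1,3,4}, take 4 (0->4 ok)
  t2 'x' -> {0,5}, take 0 (4->0 ok)
  t3 'y' -> {1,3,4}, take 4 (0->4 ok)
  t4 'y' -> {1,3,4}, take 3 (4->3 ok)
  t5 'x' -> {0,5}, take 0 (3->0 ok)
  t6 'y' -> {1,3,4}, take 4 (0->4 ok)
  t7 'y' -> {1,3,4}, take 4 (4->4 ok)
  t8 'y' -> {1,3,4}, take 3 (4->3 ok)
  t9 'y' -> {1,3,4}, take 4 (3->4 ok)
  t10 'y' -> {1,3,4}, take 4 (4->4 ok)
  t11 'y' -> {1,3,4}, take 3 (4->3 ok)
  t12 'y' -> {1,3,4}, take 4 (3->4 ok)
  t13 'y' -> {1,3,4}, take 3 (4->3 ok)
  t14 'x' -> {0,5}, take 0 (3->0 ok)
  t15 'x' -> {0,5}, take 5 (0->5 ok)
  t16 'x' -> {0,5}, take 0 (5->0 ok)

0,4,0,4,3,0,4,4,3,4,4,3,4,3,0,5,0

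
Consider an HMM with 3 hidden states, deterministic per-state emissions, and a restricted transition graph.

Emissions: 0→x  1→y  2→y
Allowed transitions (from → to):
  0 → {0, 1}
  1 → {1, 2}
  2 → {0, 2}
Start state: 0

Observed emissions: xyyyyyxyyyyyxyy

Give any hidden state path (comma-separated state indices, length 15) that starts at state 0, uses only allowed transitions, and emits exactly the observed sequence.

0,1,1,1,2,2,0,1,2,2,2,2,0,1,1

  [0] x  {0}  => 0  start
  [1] y  {1,2}  => 1  0->1 ok
  [2] y  {1,2}  => 1  1->1 ok
  [3] y  {1,2}  => 1  1->1 ok
  [4] y  {1,2}  => 2  1->2 ok
  [5] y  {1,2}  => 2  2->2 ok
  [6] x  {0}  => 0  2->0 ok
  [7] y  {1,2}  => 1  0->1 ok
  [8] y  {1,2}  => 2  1->2 ok
  [9] y  {1,2}  => 2  2->2 ok
  [10] y  {1,2}  => 2  2->2 ok
  [11] y  {1,2}  => 2  2->2 ok
  [12] x  {0}  => 0  2->0 ok
  [13] y  {1,2}  => 1  0->1 ok
  [14] y  {1,2}  => 1  1->1 ok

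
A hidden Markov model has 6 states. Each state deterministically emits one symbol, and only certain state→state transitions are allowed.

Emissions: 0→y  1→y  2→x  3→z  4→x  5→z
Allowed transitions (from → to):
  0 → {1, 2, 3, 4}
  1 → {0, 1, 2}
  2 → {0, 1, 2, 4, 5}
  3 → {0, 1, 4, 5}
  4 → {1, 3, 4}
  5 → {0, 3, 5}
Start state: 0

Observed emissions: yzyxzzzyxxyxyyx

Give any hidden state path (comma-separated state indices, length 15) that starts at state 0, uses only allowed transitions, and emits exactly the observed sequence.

0,3,0,2,5,5,5,0,2,2,0,2,1,0,2

  t0 'y' -> {0,1}, take 0 (start)
  t1 'z' -> {3,5}, take 3 (0->3 ok)
  t2 'y' -> {0,1}, take 0 (3->0 ok)
  t3 'x' -> {2,4}, take 2 (0->2 ok)
  t4 'z' -> {3,5}, take 5 (2->5 ok)
  t5 'z' -> {3,5}, take 5 (5->5 ok)
  t6 'z' -> {3,5}, take 5 (5->5 ok)
  t7 'y' -> {0,1}, take 0 (5->0 ok)
  t8 'x' -> {2,4}, take 2 (0->2 ok)
  t9 'x' -> {2,4}, take 2 (2->2 ok)
  t10 'y' -> {0,1}, take 0 (2->0 ok)
  t11 'x' -> {2,4}, take 2 (0->2 ok)
  t12 'y' -> {0,1}, take 1 (2->1 ok)
  t13 'y' -> {0,1}, take 0 (1->0 ok)
  t14 'x' -> {2,4}, take 2 (0->2 ok)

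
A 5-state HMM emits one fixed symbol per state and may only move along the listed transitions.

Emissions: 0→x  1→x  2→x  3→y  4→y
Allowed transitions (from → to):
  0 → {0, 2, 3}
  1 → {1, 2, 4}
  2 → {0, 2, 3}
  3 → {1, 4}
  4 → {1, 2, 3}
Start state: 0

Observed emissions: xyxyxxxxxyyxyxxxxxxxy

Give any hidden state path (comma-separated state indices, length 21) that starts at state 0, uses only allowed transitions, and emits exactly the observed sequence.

0,3,1,4,1,2,0,2,2,3,4,2,3,1,1,1,1,1,2,2,3

  t0 'x' -> {0,1,2}, take 0 (start)
  t1 'y' -> {3,4}, take 3 (0->3 ok)
  t2 'x' -> {0,1,2}, take 1 (3->1 ok)
  t3 'y' -> {3,4}, take 4 (1->4 ok)
  t4 'x' -> {0,1,2}, take 1 (4->1 ok)
  t5 'x' -> {0,1,2}, take 2 (1->2 ok)
  t6 'x' -> {0,1,2}, take 0 (2->0 ok)
  t7 'x' -> {0,1,2}, take 2 (0->2 ok)
  t8 'x' -> {0,1,2}, take 2 (2->2 ok)
  t9 'y' -> {3,4}, take 3 (2->3 ok)
  t10 'y' -> {3,4}, take 4 (3->4 ok)
  t11 'x' -> {0,1,2}, take 2 (4->2 ok)
  t12 'y' -> {3,4}, take 3 (2->3 ok)
  t13 'x' -> {0,1,2}, take 1 (3->1 ok)
  t14 'x' -> {0,1,2}, take 1 (1->1 ok)
  t15 'x' -> {0,1,2}, take 1 (1->1 ok)
  t16 'x' -> {0,1,2}, take 1 (1->1 ok)
  t17 'x' -> {0,1,2}, take 1 (1->1 ok)
  t18 'x' -> {0,1,2}, take 2 (1->2 ok)
  t19 'x' -> {0,1,2}, take 2 (2->2 ok)
  t20 'y' -> {3,4}, take 3 (2->3 ok)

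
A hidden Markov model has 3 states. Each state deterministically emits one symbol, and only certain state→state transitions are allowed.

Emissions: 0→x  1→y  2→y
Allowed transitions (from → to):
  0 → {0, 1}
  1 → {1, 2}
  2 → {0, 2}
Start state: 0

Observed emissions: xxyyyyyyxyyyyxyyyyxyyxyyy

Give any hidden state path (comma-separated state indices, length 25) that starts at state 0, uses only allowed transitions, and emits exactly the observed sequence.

0,0,1,2,2,2,2,2,0,1,1,2,2,0,1,1,2,2,0,1,2,0,1,1,1

  pos 0: x in {0}, choose 0; start
  pos 1: x in {0}, choose 0; 0->0 ok
  pos 2: y in {1,2}, choose 1; 0->1 ok
  pos 3: y in {1,2}, choose 2; 1->2 ok
  pos 4: y in {1,2}, choose 2; 2->2 ok
  pos 5: y in {1,2}, choose 2; 2->2 ok
  pos 6: y in {1,2}, choose 2; 2->2 ok
  pos 7: y in {1,2}, choose 2; 2->2 ok
  pos 8: x in {0}, choose 0; 2->0 ok
  pos 9: y in {1,2}, choose 1; 0->1 ok
  pos 10: y in {1,2}, choose 1; 1->1 ok
  pos 11: y in {1,2}, choose 2; 1->2 ok
  pos 12: y in {1,2}, choose 2; 2->2 ok
  pos 13: x in {0}, choose 0; 2->0 ok
  pos 14: y in {1,2}, choose 1; 0->1 ok
  pos 15: y in {1,2}, choose 1; 1->1 ok
  pos 16: y in {1,2}, choose 2; 1->2 ok
  pos 17: y in {1,2}, choose 2; 2->2 ok
  pos 18: x in {0}, choose 0; 2->0 ok
  pos 19: y in {1,2}, choose 1; 0->1 ok
  pos 20: y in {1,2}, choose 2; 1->2 ok
  pos 21: x in {0}, choose 0; 2->0 ok
  pos 22: y in {1,2}, choose 1; 0->1 ok
  pos 23: y in {1,2}, choose 1; 1->1 ok
  pos 24: y in {1,2}, choose 1; 1->1 ok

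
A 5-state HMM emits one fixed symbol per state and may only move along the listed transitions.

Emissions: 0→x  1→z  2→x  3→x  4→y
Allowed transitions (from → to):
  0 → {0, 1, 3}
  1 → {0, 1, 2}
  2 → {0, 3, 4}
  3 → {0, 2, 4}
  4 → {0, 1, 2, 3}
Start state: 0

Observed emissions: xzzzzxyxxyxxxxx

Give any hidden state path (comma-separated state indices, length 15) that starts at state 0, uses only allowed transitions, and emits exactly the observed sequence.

0,1,1,1,1,2,4,3,2,4,0,0,0,0,0

  pos 0: x in {0,2,3}, choose 0; start
  pos 1: z in {1}, choose 1; 0->1 ok
  pos 2: z in {1}, choose 1; 1->1 ok
  pos 3: z in {1}, choose 1; 1->1 ok
  pos 4: z in {1}, choose 1; 1->1 ok
  pos 5: x in {0,2,3}, choose 2; 1->2 ok
  pos 6: y in {4}, choose 4; 2->4 ok
  pos 7: x in {0,2,3}, choose 3; 4->3 ok
  pos 8: x in {0,2,3}, choose 2; 3->2 ok
  pos 9: y in {4}, choose 4; 2->4 ok
  pos 10: x in {0,2,3}, choose 0; 4->0 ok
  pos 11: x in {0,2,3}, choose 0; 0->0 ok
  pos 12: x in {0,2,3}, choose 0; 0->0 ok
  pos 13: x in {0,2,3}, choose 0; 0->0 ok
  pos 14: x in {0,2,3}, choose 0; 0->0 ok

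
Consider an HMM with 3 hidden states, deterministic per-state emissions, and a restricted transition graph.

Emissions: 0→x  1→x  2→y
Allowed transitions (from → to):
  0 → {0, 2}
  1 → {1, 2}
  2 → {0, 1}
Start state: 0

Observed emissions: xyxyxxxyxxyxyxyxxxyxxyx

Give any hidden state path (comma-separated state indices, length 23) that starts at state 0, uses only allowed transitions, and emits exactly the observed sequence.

  t0 'x' -> {0,1}, take 0 (start)
  t1 'y' -> {2}, take 2 (0->2 ok)
  t2 'x' -> {0,1}, take 0 (2->0 ok)
  t3 'y' -> {2}, take 2 (0->2 ok)
  t4 'x' -> {0,1}, take 1 (2->1 ok)
  t5 'x' -> {0,1}, take 1 (1->1 ok)
  t6 'x' -> {0,1}, take 1 (1->1 ok)
  t7 'y' -> {2}, take 2 (1->2 ok)
  t8 'x' -> {0,1}, take 1 (2->1 ok)
  t9 'x' -> {0,1}, take 1 (1->1 ok)
  t10 'y' -> {2}, take 2 (1->2 ok)
  t11 'x' -> {0,1}, take 0 (2->0 ok)
  t12 'y' -> {2}, take 2 (0->2 ok)
  t13 'x' -> {0,1}, take 1 (2->1 ok)
  t14 'y' -> {2}, take 2 (1->2 ok)
  t15 'x' -> {0,1}, take 0 (2->0 ok)
  t16 'x' -> {0,1}, take 0 (0->0 ok)
  t17 'x' -> {0,1}, take 0 (0->0 ok)
  t18 'y' -> {2}, take 2 (0->2 ok)
  t19 'x' -> {0,1}, take 0 (2->0 ok)
  t20 'x' -> {0,1}, take 0 (0->0 ok)
  t21 'y' -> {2}, take 2 (0->2 ok)
  t22 'x' -> {0,1}, take 1 (2->1 ok)

0,2,0,2,1,1,1,2,1,1,2,0,2,1,2,0,0,0,2,0,0,2,1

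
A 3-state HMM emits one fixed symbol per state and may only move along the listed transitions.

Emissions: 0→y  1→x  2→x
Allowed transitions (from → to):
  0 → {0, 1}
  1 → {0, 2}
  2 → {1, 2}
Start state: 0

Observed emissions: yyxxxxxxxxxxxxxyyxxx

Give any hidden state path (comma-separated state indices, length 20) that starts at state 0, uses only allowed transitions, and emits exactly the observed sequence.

  t0 'y' -> {0}, take 0 (start)
  t1 'y' -> {0}, take 0 (0->0 ok)
  t2 'x' -> {1,2}, take 1 (0->1 ok)
  t3 'x' -> {1,2}, take 2 (1->2 ok)
  t4 'x' -> {1,2}, take 1 (2->1 ok)
  t5 'x' -> {1,2}, take 2 (1->2 ok)
  t6 'x' -> {1,2}, take 1 (2->1 ok)
  t7 'x' -> {1,2}, take 2 (1->2 ok)
  t8 'x' -> {1,2}, take 1 (2->1 ok)
  t9 'x' -> {1,2}, take 2 (1->2 ok)
  t10 'x' -> {1,2}, take 1 (2->1 ok)
  t11 'x' -> {1,2}, take 2 (1->2 ok)
  t12 'x' -> {1,2}, take 1 (2->1 ok)
  t13 'x' -> {1,2}, take 2 (1->2 ok)
  t14 'x' -> {1,2}, take 1 (2->1 ok)
  t15 'y' -> {0}, take 0 (1->0 ok)
  t16 'y' -> {0}, take 0 (0->0 ok)
  t17 'x' -> {1,2}, take 1 (0->1 ok)
  t18 'x' -> {1,2}, take 2 (1->2 ok)
  t19 'x' -> {1,2}, take 2 (2->2 ok)

0,0,1,2,1,2,1,2,1,2,1,2,1,2,1,0,0,1,2,2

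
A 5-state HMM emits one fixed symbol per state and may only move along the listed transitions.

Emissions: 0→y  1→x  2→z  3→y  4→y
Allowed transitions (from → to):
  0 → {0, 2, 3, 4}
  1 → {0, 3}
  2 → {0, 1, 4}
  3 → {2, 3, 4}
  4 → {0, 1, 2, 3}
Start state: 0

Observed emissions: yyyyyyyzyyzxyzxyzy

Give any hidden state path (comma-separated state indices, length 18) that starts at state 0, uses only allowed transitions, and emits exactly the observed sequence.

0,0,4,3,3,4,0,2,4,0,2,1,3,2,1,3,2,0

  t0 'y' -> {0,3,4}, take 0 (start)
  t1 'y' -> {0,3,4}, take 0 (0->0 ok)
  t2 'y' -> {0,3,4}, take 4 (0->4 ok)
  t3 'y' -> {0,3,4}, take 3 (4->3 ok)
  t4 'y' -> {0,3,4}, take 3 (3->3 ok)
  t5 'y' -> {0,3,4}, take 4 (3->4 ok)
  t6 'y' -> {0,3,4}, take 0 (4->0 ok)
  t7 'z' -> {2}, take 2 (0->2 ok)
  t8 'y' -> {0,3,4}, take 4 (2->4 ok)
  t9 'y' -> {0,3,4}, take 0 (4->0 ok)
  t10 'z' -> {2}, take 2 (0->2 ok)
  t11 'x' -> {1}, take 1 (2->1 ok)
  t12 'y' -> {0,3,4}, take 3 (1->3 ok)
  t13 'z' -> {2}, take 2 (3->2 ok)
  t14 'x' -> {1}, take 1 (2->1 ok)
  t15 'y' -> {0,3,4}, take 3 (1->3 ok)
  t16 'z' -> {2}, take 2 (3->2 ok)
  t17 'y' -> {0,3,4}, take 0 (2->0 ok)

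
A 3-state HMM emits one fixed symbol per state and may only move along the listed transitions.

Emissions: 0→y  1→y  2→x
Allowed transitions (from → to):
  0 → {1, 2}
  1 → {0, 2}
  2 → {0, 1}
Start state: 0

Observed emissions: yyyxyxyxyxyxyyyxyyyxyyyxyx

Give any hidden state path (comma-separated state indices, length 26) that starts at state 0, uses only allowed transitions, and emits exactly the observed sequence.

0,1,0,2,0,2,0,2,1,2,1,2,1,0,1,2,1,0,1,2,1,0,1,2,0,2

  0: obs=y cand={0,1} pick 0 [start]
  1: obs=y cand={0,1} pick 1 [0->1 ok]
  2: obs=y cand={0,1} pick 0 [1->0 ok]
  3: obs=x cand={2} pick 2 [0->2 ok]
  4: obs=y cand={0,1} pick 0 [2->0 ok]
  5: obs=x cand={2} pick 2 [0->2 ok]
  6: obs=y cand={0,1} pick 0 [2->0 ok]
  7: obs=x cand={2} pick 2 [0->2 ok]
  8: obs=y cand={0,1} pick 1 [2->1 ok]
  9: obs=x cand={2} pick 2 [1->2 ok]
  10: obs=y cand={0,1} pick 1 [2->1 ok]
  11: obs=x cand={2} pick 2 [1->2 ok]
  12: obs=y cand={0,1} pick 1 [2->1 ok]
  13: obs=y cand={0,1} pick 0 [1->0 ok]
  14: obs=y cand={0,1} pick 1 [0->1 ok]
  15: obs=x cand={2} pick 2 [1->2 ok]
  16: obs=y cand={0,1} pick 1 [2->1 ok]
  17: obs=y cand={0,1} pick 0 [1->0 ok]
  18: obs=y cand={0,1} pick 1 [0->1 ok]
  19: obs=x cand={2} pick 2 [1->2 ok]
  20: obs=y cand={0,1} pick 1 [2->1 ok]
  21: obs=y cand={0,1} pick 0 [1->0 ok]
  22: obs=y cand={0,1} pick 1 [0->1 ok]
  23: obs=x cand={2} pick 2 [1->2 ok]
  24: obs=y cand={0,1} pick 0 [2->0 ok]
  25: obs=x cand={2} pick 2 [0->2 ok]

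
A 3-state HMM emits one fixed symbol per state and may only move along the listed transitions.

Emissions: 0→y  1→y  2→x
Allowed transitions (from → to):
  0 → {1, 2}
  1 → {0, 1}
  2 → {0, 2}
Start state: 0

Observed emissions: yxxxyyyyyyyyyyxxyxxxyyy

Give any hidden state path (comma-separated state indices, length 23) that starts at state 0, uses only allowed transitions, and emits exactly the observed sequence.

  pos 0: y in {0,1}, choose 0; start
  pos 1: x in {2}, choose 2; 0->2 ok
  pos 2: x in {2}, choose 2; 2->2 ok
  pos 3: x in {2}, choose 2; 2->2 ok
  pos 4: y in {0,1}, choose 0; 2->0 ok
  pos 5: y in {0,1}, choose 1; 0->1 ok
  pos 6: y in {0,1}, choose 1; 1->1 ok
  pos 7: y in {0,1}, choose 1; 1->1 ok
  pos 8: y in {0,1}, choose 0; 1->0 ok
  pos 9: y in {0,1}, choose 1; 0->1 ok
  pos 10: y in {0,1}, choose 1; 1->1 ok
  pos 11: y in {0,1}, choose 1; 1->1 ok
  pos 12: y in {0,1}, choose 1; 1->1 ok
  pos 13: y in {0,1}, choose 0; 1->0 ok
  pos 14: x in {2}, choose 2; 0->2 ok
  pos 15: x in {2}, choose 2; 2->2 ok
  pos 16: y in {0,1}, choose 0; 2->0 ok
  pos 17: x in {2}, choose 2; 0->2 ok
  pos 18: x in {2}, choose 2; 2->2 ok
  pos 19: x in {2}, choose 2; 2->2 ok
  pos 20: y in {0,1}, choose 0; 2->0 ok
  pos 21: y in {0,1}, choose 1; 0->1 ok
  pos 22: y in {0,1}, choose 0; 1->0 ok

0,2,2,2,0,1,1,1,0,1,1,1,1,0,2,2,0,2,2,2,0,1,0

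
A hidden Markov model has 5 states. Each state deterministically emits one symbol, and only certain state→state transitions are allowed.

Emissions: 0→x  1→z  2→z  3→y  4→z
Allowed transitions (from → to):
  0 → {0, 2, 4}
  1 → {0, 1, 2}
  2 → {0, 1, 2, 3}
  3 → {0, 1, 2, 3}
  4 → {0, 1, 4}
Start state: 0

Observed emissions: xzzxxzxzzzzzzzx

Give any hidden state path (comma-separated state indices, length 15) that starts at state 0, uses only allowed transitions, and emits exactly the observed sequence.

  t0 'x' -> {0}, take 0 (start)
  t1 'z' -> {1,2,4}, take 2 (0->2 ok)
  t2 'z' -> {1,2,4}, take 1 (2->1 ok)
  t3 'x' -> {0}, take 0 (1->0 ok)
  t4 'x' -> {0}, take 0 (0->0 ok)
  t5 'z' -> {1,2,4}, take 4 (0->4 ok)
  t6 'x' -> {0}, take 0 (4->0 ok)
  t7 'z' -> {1,2,4}, take 4 (0->4 ok)
  t8 'z' -> {1,2,4}, take 1 (4->1 ok)
  t9 'z' -> {1,2,4}, take 1 (1->1 ok)
  t10 'z' -> {1,2,4}, take 2 (1->2 ok)
  t11 'z' -> {1,2,4}, take 1 (2->1 ok)
  t12 'z' -> {1,2,4}, take 1 (1->1 ok)
  t13 'z' -> {1,2,4}, take 2 (1->2 ok)
  t14 'x' -> {0}, take 0 (2->0 ok)

0,2,1,0,0,4,0,4,1,1,2,1,1,2,0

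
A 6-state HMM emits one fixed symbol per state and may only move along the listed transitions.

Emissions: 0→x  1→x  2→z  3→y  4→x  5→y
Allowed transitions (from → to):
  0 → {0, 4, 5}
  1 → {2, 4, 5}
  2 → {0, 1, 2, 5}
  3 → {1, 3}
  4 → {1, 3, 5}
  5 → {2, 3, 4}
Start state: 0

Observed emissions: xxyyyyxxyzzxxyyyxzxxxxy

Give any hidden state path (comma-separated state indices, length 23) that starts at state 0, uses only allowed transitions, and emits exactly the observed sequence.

0,0,5,3,3,3,1,4,5,2,2,0,0,5,3,3,1,2,0,0,4,1,5

  t0 'x' -> {0,1,4}, take 0 (start)
  t1 'x' -> {0,1,4}, take 0 (0->0 ok)
  t2 'y' -> {3,5}, take 5 (0->5 ok)
  t3 'y' -> {3,5}, take 3 (5->3 ok)
  t4 'y' -> {3,5}, take 3 (3->3 ok)
  t5 'y' -> {3,5}, take 3 (3->3 ok)
  t6 'x' -> {0,1,4}, take 1 (3->1 ok)
  t7 'x' -> {0,1,4}, take 4 (1->4 ok)
  t8 'y' -> {3,5}, take 5 (4->5 ok)
  t9 'z' -> {2}, take 2 (5->2 ok)
  t10 'z' -> {2}, take 2 (2->2 ok)
  t11 'x' -> {0,1,4}, take 0 (2->0 ok)
  t12 'x' -> {0,1,4}, take 0 (0->0 ok)
  t13 'y' -> {3,5}, take 5 (0->5 ok)
  t14 'y' -> {3,5}, take 3 (5->3 ok)
  t15 'y' -> {3,5}, take 3 (3->3 ok)
  t16 'x' -> {0,1,4}, take 1 (3->1 ok)
  t17 'z' -> {2}, take 2 (1->2 ok)
  t18 'x' -> {0,1,4}, take 0 (2->0 ok)
  t19 'x' -> {0,1,4}, take 0 (0->0 ok)
  t20 'x' -> {0,1,4}, take 4 (0->4 ok)
  t21 'x' -> {0,1,4}, take 1 (4->1 ok)
  t22 'y' -> {3,5}, take 5 (1->5 ok)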